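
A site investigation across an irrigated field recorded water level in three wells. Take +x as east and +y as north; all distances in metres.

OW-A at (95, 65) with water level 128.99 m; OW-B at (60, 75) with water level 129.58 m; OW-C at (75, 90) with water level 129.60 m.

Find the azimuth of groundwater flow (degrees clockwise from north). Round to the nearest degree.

138°

Three-point gradient (reference OW-A): Δ to OW-B = (-35, 10, +0.59), Δ to OW-C = (-20, 25, +0.61).
∂h/∂x = -0.01281, ∂h/∂y = +0.01415 (det = -675).
Flow direction (−∇h) has components (+0.01281 E, -0.01415 N).
Azimuth = atan2(E, N) = atan2(+0.01281, -0.01415) = 137.8° ≈ 138°.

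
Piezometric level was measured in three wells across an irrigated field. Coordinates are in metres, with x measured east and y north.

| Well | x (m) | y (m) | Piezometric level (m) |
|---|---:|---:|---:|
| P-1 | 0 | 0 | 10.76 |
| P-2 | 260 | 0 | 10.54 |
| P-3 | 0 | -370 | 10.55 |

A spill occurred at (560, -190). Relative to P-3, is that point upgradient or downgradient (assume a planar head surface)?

downgradient

∂h/∂x = (10.54 − 10.76) / (260 − 0) = -0.0008462
∂h/∂y = (10.55 − 10.76) / (-370 − 0) = +0.0005676
Head at (560, -190) = 10.76 + (-0.0008462)·(560) + (+0.0005676)·(-190) = 10.18 m.
That is lower than the 10.55 m at P-3, so the point is downgradient.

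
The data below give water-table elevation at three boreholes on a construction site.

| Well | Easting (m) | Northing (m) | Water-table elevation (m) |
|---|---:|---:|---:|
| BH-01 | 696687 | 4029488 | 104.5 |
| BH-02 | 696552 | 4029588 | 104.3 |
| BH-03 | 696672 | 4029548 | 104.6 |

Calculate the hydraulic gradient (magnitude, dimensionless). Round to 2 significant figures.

Taking BH-01 as reference: BH-02−BH-01 = (-135, 100, -0.2); BH-03−BH-01 = (-15, 60, +0.1).
Determinant of the coordinate differences = (-135)·60 − (-15)·100 = -6600.
∂h/∂x = [(-0.2)·60 − (+0.1)·100] / -6600 = +0.003333
∂h/∂y = [(-135)·(+0.1) − (-15)·(-0.2)] / -6600 = +0.002500
|∇h| = √(0.003333² + 0.002500²) = 0.004166

0.0042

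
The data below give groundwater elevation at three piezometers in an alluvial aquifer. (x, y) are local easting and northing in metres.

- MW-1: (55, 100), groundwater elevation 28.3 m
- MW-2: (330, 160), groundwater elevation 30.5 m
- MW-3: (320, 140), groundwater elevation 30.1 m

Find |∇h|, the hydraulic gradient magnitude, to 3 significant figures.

Differences from MW-1: to MW-2 (Δx, Δy, Δh) = (275, 60, +2.2); to MW-3 = (265, 40, +1.8).
Determinant of the coordinate differences = 275·40 − 265·60 = -4900.
∂h/∂x = [(+2.2)·40 − (+1.8)·60] / -4900 = +0.004082
∂h/∂y = [275·(+1.8) − 265·(+2.2)] / -4900 = +0.01796
|∇h| = √(0.004082² + 0.01796²) = 0.01842

0.0184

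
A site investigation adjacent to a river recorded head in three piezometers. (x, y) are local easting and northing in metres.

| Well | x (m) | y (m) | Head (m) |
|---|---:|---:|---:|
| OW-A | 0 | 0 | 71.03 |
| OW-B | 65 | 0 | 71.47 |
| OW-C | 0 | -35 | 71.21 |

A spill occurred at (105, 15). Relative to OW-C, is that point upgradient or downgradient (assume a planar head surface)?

∂h/∂x = (71.47 − 71.03) / (65 − 0) = +0.006769
∂h/∂y = (71.21 − 71.03) / (-35 − 0) = -0.005143
Head at (105, 15) = 71.03 + (+0.006769)·(105) + (-0.005143)·(15) = 71.66 m.
That is higher than the 71.21 m at OW-C, so the point is upgradient.

upgradient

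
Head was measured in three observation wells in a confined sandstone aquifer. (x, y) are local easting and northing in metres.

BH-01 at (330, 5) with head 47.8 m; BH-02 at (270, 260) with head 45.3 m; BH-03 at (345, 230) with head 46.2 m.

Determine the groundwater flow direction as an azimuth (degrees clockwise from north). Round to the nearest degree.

311°

Three-point gradient (reference BH-01): Δ to BH-02 = (-60, 255, -2.5), Δ to BH-03 = (15, 225, -1.6).
∂h/∂x = +0.008918, ∂h/∂y = -0.007706 (det = -17325).
Flow direction (−∇h) has components (-0.008918 E, +0.007706 N).
Azimuth = atan2(E, N) = atan2(-0.008918, +0.007706) = 310.8° ≈ 311°.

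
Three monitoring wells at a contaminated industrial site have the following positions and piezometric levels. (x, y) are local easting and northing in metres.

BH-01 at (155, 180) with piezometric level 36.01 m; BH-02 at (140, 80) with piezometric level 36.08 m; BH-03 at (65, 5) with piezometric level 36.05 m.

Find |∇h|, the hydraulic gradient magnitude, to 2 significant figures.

Three-point gradient (reference BH-01): Δ to BH-02 = (-15, -100, +0.07), Δ to BH-03 = (-90, -175, +0.04).
∂h/∂x = +0.001294, ∂h/∂y = -0.0008941 (det = -6375).
|∇h| = √(0.001294² + -0.0008941²) = 0.001573

0.0016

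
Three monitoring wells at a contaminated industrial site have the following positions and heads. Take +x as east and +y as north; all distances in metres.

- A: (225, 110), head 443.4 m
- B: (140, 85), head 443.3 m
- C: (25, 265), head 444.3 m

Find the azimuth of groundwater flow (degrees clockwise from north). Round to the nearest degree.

Taking A as reference: B−A = (-85, -25, -0.1); C−A = (-200, 155, +0.9).
Determinant of the coordinate differences = (-85)·155 − (-200)·(-25) = -18175.
∂h/∂x = [(-0.1)·155 − (+0.9)·(-25)] / -18175 = -0.0003851
∂h/∂y = [(-85)·(+0.9) − (-200)·(-0.1)] / -18175 = +0.005309
Flow direction (−∇h) has components (+0.0003851 E, -0.005309 N).
Azimuth = atan2(E, N) = atan2(+0.0003851, -0.005309) = 175.9° ≈ 176°.

176°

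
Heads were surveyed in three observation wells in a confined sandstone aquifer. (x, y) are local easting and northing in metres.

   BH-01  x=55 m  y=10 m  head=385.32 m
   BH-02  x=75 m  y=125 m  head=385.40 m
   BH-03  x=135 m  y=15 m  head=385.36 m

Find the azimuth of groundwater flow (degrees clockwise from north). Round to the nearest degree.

With h = a·x + b·y + c and BH-01 as origin, the differences give:
  20·a + 115·b = +0.08
  80·a + 5·b = +0.04
Eliminate b (×5 and ×115, subtract): -9100·a = -4.200 → a = ∂h/∂x = +0.0004615
Back-substitute: b = ∂h/∂y = +0.0006154.
Flow direction (−∇h) has components (-0.0004615 E, -0.0006154 N).
Azimuth = atan2(E, N) = atan2(-0.0004615, -0.0006154) = 216.9° ≈ 217°.

217°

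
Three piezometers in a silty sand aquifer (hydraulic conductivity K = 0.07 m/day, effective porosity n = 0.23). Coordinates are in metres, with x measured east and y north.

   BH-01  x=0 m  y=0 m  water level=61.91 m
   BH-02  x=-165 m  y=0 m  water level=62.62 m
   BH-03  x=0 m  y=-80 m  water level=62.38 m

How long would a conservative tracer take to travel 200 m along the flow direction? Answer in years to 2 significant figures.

∂h/∂x = (62.62 − 61.91) / (-165 − 0) = -0.004303
∂h/∂y = (62.38 − 61.91) / (-80 − 0) = -0.005875
|∇h| = √(-0.004303² + -0.005875²) = 0.007282
Seepage velocity v = K·i/n = 0.07 × 0.007282 / 0.23 = 0.002216 m/day.
t = 200 / 0.002216 = 9.025e+04 days = 247 years.

250 years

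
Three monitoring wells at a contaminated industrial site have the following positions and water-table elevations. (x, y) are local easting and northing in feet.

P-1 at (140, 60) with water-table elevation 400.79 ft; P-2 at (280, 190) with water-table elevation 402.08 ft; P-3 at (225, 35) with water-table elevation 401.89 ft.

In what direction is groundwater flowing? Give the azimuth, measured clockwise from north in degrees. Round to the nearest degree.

284°

Differences from P-1: to P-2 (Δx, Δy, Δh) = (140, 130, +1.29); to P-3 = (85, -25, +1.10).
Determinant of the coordinate differences = 140·(-25) − 85·130 = -14550.
∂h/∂x = [(+1.29)·(-25) − (+1.10)·130] / -14550 = +0.01204
∂h/∂y = [140·(+1.10) − 85·(+1.29)] / -14550 = -0.003048
Flow direction (−∇h) has components (-0.01204 E, +0.003048 N).
Azimuth = atan2(E, N) = atan2(-0.01204, +0.003048) = 284.2° ≈ 284°.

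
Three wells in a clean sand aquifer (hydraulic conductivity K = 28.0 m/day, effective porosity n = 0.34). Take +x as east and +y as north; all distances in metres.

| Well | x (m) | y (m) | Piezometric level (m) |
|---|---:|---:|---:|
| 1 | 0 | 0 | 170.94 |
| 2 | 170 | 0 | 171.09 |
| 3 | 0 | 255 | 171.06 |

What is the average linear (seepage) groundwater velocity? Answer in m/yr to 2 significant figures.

∂h/∂x = (171.09 − 170.94) / (170 − 0) = +0.0008824
∂h/∂y = (171.06 − 170.94) / (255 − 0) = +0.0004706
|∇h| = √(0.0008824² + 0.0004706²) = 0.001
Seepage velocity v = K·i/n = 28.0 × 0.001 / 0.34 = 0.08235 m/day = 30.08 m/yr.

30 m/yr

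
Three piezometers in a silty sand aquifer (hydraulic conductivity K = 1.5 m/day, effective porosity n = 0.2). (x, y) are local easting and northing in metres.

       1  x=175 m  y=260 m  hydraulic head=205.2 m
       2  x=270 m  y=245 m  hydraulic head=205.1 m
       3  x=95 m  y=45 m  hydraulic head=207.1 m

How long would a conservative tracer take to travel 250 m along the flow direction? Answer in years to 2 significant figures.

11 years

Taking 1 as reference: 2−1 = (95, -15, -0.1); 3−1 = (-80, -215, +1.9).
Solve a·Δx + b·Δy = Δh: det = 95·(-215) − (-80)·(-15) = -21625.
∂h/∂x = [(-0.1)·(-215) − (+1.9)·(-15)] / -21625 = -0.002312
∂h/∂y = [95·(+1.9) − (-80)·(-0.1)] / -21625 = -0.007977
|∇h| = √(-0.002312² + -0.007977²) = 0.008305
Seepage velocity v = K·i/n = 1.5 × 0.008305 / 0.2 = 0.06229 m/day.
t = 250 / 0.06229 = 4013 days = 11 years.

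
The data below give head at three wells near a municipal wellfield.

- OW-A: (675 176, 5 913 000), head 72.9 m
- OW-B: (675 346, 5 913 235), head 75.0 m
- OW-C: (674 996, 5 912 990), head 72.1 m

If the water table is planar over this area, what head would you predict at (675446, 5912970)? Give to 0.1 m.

With h = a·x + b·y + c and OW-A as origin, the differences give:
  170·a + 235·b = +2.1
  (-180)·a + (-10)·b = -0.8
Eliminate b (×(-10) and ×235, subtract): 40600·a = 167.00 → a = ∂h/∂x = +0.004113
Back-substitute: b = ∂h/∂y = +0.005961.
h(675446, 5912970) = 72.9 + (+0.004113)·(270) + (+0.005961)·(-30) = 72.9 +1.111 -0.179 = 73.832 m.

73.8 m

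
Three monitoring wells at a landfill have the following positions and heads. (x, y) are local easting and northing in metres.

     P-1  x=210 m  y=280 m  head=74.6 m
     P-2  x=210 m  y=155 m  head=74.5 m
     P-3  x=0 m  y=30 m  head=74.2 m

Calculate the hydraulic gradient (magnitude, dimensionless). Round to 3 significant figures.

Differences from P-1: to P-2 (Δx, Δy, Δh) = (0, -125, -0.1); to P-3 = (-210, -250, -0.4).
Solve a·Δx + b·Δy = Δh: det = 0·(-250) − (-210)·(-125) = -26250.
∂h/∂x = [(-0.1)·(-250) − (-0.4)·(-125)] / -26250 = +0.0009524
∂h/∂y = [0·(-0.4) − (-210)·(-0.1)] / -26250 = +0.0008000
|∇h| = √(0.0009524² + 0.0008000²) = 0.001244

0.00124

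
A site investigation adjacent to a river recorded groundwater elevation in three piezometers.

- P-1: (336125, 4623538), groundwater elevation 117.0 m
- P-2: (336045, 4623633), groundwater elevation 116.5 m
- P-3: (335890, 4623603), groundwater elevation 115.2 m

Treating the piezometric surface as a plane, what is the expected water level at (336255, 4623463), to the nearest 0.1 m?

117.9 m

Three-point gradient (reference P-1): Δ to P-2 = (-80, 95, -0.5), Δ to P-3 = (-235, 65, -1.8).
∂h/∂x = +0.008088, ∂h/∂y = +0.001547 (det = 17125).
h(336255, 4623463) = 117.0 + (+0.008088)·(130) + (+0.001547)·(-75) = 117.0 +1.051 -0.116 = 117.935 m.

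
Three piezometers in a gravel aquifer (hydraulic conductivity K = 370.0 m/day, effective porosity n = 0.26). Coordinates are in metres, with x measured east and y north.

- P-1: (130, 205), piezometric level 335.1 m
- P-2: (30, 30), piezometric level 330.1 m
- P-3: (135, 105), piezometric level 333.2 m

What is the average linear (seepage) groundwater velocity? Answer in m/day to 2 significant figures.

Three-point gradient (reference P-1): Δ to P-2 = (-100, -175, -5.0), Δ to P-3 = (5, -100, -1.9).
∂h/∂x = +0.01540, ∂h/∂y = +0.01977 (det = 10875).
|∇h| = √(0.01540² + 0.01977²) = 0.02506
Seepage velocity v = K·i/n = 370.0 × 0.02506 / 0.26 = 35.66 m/day.

36 m/day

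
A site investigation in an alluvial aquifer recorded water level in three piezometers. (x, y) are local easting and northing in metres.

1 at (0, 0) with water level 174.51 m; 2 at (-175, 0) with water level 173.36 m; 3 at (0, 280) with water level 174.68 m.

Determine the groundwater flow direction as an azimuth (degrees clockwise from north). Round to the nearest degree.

265°

∂h/∂x = (173.36 − 174.51) / (-175 − 0) = +0.006571
∂h/∂y = (174.68 − 174.51) / (280 − 0) = +0.0006071
Flow direction (−∇h) has components (-0.006571 E, -0.0006071 N).
Azimuth = atan2(E, N) = atan2(-0.006571, -0.0006071) = 264.7° ≈ 265°.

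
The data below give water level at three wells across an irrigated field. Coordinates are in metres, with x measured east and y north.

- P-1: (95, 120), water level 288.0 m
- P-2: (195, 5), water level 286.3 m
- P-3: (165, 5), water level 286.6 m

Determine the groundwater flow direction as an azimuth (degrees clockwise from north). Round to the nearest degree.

Taking P-1 as reference: P-2−P-1 = (100, -115, -1.7); P-3−P-1 = (70, -115, -1.4).
Solve a·Δx + b·Δy = Δh: det = 100·(-115) − 70·(-115) = -3450.
∂h/∂x = [(-1.7)·(-115) − (-1.4)·(-115)] / -3450 = -0.01000
∂h/∂y = [100·(-1.4) − 70·(-1.7)] / -3450 = +0.006087
Flow direction (−∇h) has components (+0.01000 E, -0.006087 N).
Azimuth = atan2(E, N) = atan2(+0.01000, -0.006087) = 121.3° ≈ 121°.

121°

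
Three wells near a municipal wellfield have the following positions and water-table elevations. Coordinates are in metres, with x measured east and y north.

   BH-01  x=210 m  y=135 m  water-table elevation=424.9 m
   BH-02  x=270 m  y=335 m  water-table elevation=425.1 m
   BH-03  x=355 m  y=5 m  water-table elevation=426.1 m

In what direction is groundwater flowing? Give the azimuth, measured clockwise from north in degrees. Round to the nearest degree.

279°

Taking BH-01 as reference: BH-02−BH-01 = (60, 200, +0.2); BH-03−BH-01 = (145, -130, +1.2).
Solve a·Δx + b·Δy = Δh: det = 60·(-130) − 145·200 = -36800.
∂h/∂x = [(+0.2)·(-130) − (+1.2)·200] / -36800 = +0.007228
∂h/∂y = [60·(+1.2) − 145·(+0.2)] / -36800 = -0.001168
Flow direction (−∇h) has components (-0.007228 E, +0.001168 N).
Azimuth = atan2(E, N) = atan2(-0.007228, +0.001168) = 279.2° ≈ 279°.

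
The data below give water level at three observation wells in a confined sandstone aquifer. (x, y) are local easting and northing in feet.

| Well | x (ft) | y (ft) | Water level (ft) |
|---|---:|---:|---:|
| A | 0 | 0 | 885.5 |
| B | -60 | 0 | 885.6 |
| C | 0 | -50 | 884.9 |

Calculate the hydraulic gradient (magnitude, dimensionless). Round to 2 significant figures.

0.012

∂h/∂x = (885.6 − 885.5) / (-60 − 0) = -0.001667
∂h/∂y = (884.9 − 885.5) / (-50 − 0) = +0.01200
|∇h| = √(-0.001667² + 0.01200²) = 0.01212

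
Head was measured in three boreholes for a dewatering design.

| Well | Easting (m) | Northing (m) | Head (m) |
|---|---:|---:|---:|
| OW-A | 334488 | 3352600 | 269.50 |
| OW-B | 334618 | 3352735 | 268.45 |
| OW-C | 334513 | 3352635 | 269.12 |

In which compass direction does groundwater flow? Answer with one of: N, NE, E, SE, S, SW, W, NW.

NW

Differences from OW-A: to OW-B (Δx, Δy, Δh) = (130, 135, -1.05); to OW-C = (25, 35, -0.38).
Solve a·Δx + b·Δy = Δh: det = 130·35 − 25·135 = 1175.
∂h/∂x = [(-1.05)·35 − (-0.38)·135] / 1175 = +0.01238
∂h/∂y = [130·(-0.38) − 25·(-1.05)] / 1175 = -0.01970
Flow = −∇h = (-0.01238 east, +0.01970 north), which points northwest.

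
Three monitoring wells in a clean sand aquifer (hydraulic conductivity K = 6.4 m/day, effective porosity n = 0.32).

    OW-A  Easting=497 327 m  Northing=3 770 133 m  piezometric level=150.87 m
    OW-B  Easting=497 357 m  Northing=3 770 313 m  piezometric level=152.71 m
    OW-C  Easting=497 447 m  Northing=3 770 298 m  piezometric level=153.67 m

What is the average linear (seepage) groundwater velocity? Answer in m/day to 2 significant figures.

Differences from OW-A: to OW-B (Δx, Δy, Δh) = (30, 180, +1.84); to OW-C = (120, 165, +2.80).
Solve a·Δx + b·Δy = Δh: det = 30·165 − 120·180 = -16650.
∂h/∂x = [(+1.84)·165 − (+2.80)·180] / -16650 = +0.01204
∂h/∂y = [30·(+2.80) − 120·(+1.84)] / -16650 = +0.008216
|∇h| = √(0.01204² + 0.008216²) = 0.01458
Seepage velocity v = K·i/n = 6.4 × 0.01458 / 0.32 = 0.2916 m/day.

0.29 m/day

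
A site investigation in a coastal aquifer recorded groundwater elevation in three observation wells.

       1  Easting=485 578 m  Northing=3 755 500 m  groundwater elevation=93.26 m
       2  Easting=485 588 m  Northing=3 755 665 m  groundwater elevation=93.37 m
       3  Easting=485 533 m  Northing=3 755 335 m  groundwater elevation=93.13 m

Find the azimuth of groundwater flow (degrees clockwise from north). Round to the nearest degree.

222°

Three-point gradient (reference 1): Δ to 2 = (10, 165, +0.11), Δ to 3 = (-45, -165, -0.13).
∂h/∂x = +0.0005714, ∂h/∂y = +0.0006320 (det = 5775).
Flow direction (−∇h) has components (-0.0005714 E, -0.0006320 N).
Azimuth = atan2(E, N) = atan2(-0.0005714, -0.0006320) = 222.1° ≈ 222°.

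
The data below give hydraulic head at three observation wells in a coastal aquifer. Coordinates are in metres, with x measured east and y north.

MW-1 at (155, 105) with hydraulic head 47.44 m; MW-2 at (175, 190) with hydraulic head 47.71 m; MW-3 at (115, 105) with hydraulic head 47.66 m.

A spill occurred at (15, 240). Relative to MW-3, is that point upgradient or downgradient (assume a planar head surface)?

Differences from MW-1: to MW-2 (Δx, Δy, Δh) = (20, 85, +0.27); to MW-3 = (-40, 0, +0.22).
Solve a·Δx + b·Δy = Δh: det = 20·0 − (-40)·85 = 3400.
∂h/∂x = [(+0.27)·0 − (+0.22)·85] / 3400 = -0.005500
∂h/∂y = [20·(+0.22) − (-40)·(+0.27)] / 3400 = +0.004471
Head at (15, 240) = 47.44 + (-0.005500)·(-140) + (+0.004471)·(135) = 48.81 m.
That is higher than the 47.66 m at MW-3, so the point is upgradient.

upgradient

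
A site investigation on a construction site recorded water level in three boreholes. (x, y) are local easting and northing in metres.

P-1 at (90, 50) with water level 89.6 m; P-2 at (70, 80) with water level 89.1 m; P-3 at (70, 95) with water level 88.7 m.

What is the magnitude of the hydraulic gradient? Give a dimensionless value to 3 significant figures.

Taking P-1 as reference: P-2−P-1 = (-20, 30, -0.5); P-3−P-1 = (-20, 45, -0.9).
Determinant of the coordinate differences = (-20)·45 − (-20)·30 = -300.
∂h/∂x = [(-0.5)·45 − (-0.9)·30] / -300 = -0.01500
∂h/∂y = [(-20)·(-0.9) − (-20)·(-0.5)] / -300 = -0.02667
|∇h| = √(-0.01500² + -0.02667²) = 0.0306

0.0306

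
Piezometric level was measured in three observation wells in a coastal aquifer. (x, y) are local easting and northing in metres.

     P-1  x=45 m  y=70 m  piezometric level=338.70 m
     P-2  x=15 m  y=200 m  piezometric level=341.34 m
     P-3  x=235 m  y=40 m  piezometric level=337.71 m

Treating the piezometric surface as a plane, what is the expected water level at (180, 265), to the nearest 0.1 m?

Taking P-1 as reference: P-2−P-1 = (-30, 130, +2.64); P-3−P-1 = (190, -30, -0.99).
Determinant of the coordinate differences = (-30)·(-30) − 190·130 = -23800.
∂h/∂x = [(+2.64)·(-30) − (-0.99)·130] / -23800 = -0.002080
∂h/∂y = [(-30)·(-0.99) − 190·(+2.64)] / -23800 = +0.01983
h(180, 265) = 338.70 + (-0.002080)·(135) + (+0.01983)·(195) = 338.70 -0.281 +3.866 = 342.286 m.

342.3 m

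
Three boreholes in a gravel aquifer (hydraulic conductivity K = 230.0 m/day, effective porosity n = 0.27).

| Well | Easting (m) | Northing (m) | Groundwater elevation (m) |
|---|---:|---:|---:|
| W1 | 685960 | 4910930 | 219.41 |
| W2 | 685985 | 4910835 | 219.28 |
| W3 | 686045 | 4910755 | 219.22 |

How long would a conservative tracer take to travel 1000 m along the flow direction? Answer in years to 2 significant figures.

1.5 years

Differences from W1: to W2 (Δx, Δy, Δh) = (25, -95, -0.13); to W3 = (85, -175, -0.19).
Determinant of the coordinate differences = 25·(-175) − 85·(-95) = 3700.
∂h/∂x = [(-0.13)·(-175) − (-0.19)·(-95)] / 3700 = +0.001270
∂h/∂y = [25·(-0.19) − 85·(-0.13)] / 3700 = +0.001703
|∇h| = √(0.001270² + 0.001703²) = 0.002124
Seepage velocity v = K·i/n = 230.0 × 0.002124 / 0.27 = 1.809 m/day.
t = 1000 / 1.809 = 552.8 days = 1.51 years.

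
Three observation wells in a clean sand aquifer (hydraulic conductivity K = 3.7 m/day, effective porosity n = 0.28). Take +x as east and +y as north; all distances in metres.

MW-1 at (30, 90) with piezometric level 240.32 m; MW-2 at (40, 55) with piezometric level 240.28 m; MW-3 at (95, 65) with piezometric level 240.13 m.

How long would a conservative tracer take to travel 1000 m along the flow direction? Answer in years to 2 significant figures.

74 years

Differences from MW-1: to MW-2 (Δx, Δy, Δh) = (10, -35, -0.04); to MW-3 = (65, -25, -0.19).
Solve a·Δx + b·Δy = Δh: det = 10·(-25) − 65·(-35) = 2025.
∂h/∂x = [(-0.04)·(-25) − (-0.19)·(-35)] / 2025 = -0.002790
∂h/∂y = [10·(-0.19) − 65·(-0.04)] / 2025 = +0.0003457
|∇h| = √(-0.002790² + 0.0003457²) = 0.002811
Seepage velocity v = K·i/n = 3.7 × 0.002811 / 0.28 = 0.03715 m/day.
t = 1000 / 0.03715 = 2.692e+04 days = 73.7 years.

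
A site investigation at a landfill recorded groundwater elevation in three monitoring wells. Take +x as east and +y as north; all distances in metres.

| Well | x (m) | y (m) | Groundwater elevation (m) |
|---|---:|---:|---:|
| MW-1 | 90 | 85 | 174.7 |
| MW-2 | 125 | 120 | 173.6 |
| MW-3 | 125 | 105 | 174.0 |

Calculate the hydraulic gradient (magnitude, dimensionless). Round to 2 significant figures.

0.027

With h = a·x + b·y + c and MW-1 as origin, the differences give:
  35·a + 35·b = -1.1
  35·a + 20·b = -0.7
Eliminate b (×20 and ×35, subtract): -525·a = 2.50 → a = ∂h/∂x = -0.004762
Back-substitute: b = ∂h/∂y = -0.02667.
|∇h| = √(-0.004762² + -0.02667²) = 0.02709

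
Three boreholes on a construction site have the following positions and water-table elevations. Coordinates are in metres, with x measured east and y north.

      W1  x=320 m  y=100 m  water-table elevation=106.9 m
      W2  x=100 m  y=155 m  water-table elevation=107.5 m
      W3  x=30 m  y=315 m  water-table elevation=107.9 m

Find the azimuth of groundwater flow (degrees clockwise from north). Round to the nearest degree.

With h = a·x + b·y + c and W1 as origin, the differences give:
  (-220)·a + 55·b = +0.6
  (-290)·a + 215·b = +1.0
Eliminate b (×215 and ×55, subtract): -31350·a = 74.00 → a = ∂h/∂x = -0.002360
Back-substitute: b = ∂h/∂y = +0.001467.
Flow direction (−∇h) has components (+0.002360 E, -0.001467 N).
Azimuth = atan2(E, N) = atan2(+0.002360, -0.001467) = 121.9° ≈ 122°.

122°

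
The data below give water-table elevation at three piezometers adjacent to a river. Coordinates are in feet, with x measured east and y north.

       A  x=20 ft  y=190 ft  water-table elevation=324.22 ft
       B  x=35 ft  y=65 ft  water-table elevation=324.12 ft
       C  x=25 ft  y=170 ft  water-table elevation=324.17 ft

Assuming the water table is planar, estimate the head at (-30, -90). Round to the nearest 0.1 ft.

325.1 ft

Taking A as reference: B−A = (15, -125, -0.10); C−A = (5, -20, -0.05).
Solve a·Δx + b·Δy = Δh: det = 15·(-20) − 5·(-125) = 325.
∂h/∂x = [(-0.10)·(-20) − (-0.05)·(-125)] / 325 = -0.01308
∂h/∂y = [15·(-0.05) − 5·(-0.10)] / 325 = -0.0007692
h(-30, -90) = 324.22 + (-0.01308)·(-50) + (-0.0007692)·(-280) = 324.22 +0.654 +0.215 = 325.089 ft.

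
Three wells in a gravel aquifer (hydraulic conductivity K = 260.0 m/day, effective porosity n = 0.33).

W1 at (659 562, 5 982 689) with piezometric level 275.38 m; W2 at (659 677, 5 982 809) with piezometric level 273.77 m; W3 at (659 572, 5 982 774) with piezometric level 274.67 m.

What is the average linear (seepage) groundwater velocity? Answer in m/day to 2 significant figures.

Three-point gradient (reference W1): Δ to W2 = (115, 120, -1.61), Δ to W3 = (10, 85, -0.71).
∂h/∂x = -0.006023, ∂h/∂y = -0.007644 (det = 8575).
|∇h| = √(-0.006023² + -0.007644²) = 0.009732
Seepage velocity v = K·i/n = 260.0 × 0.009732 / 0.33 = 7.668 m/day.

7.7 m/day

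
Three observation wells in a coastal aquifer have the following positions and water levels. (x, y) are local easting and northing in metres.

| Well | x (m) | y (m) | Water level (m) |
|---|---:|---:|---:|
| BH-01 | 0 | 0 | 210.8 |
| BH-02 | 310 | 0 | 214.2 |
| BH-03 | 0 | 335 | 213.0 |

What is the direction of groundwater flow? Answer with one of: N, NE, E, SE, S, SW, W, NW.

∂h/∂x = (214.2 − 210.8) / (310 − 0) = +0.01097
∂h/∂y = (213.0 − 210.8) / (335 − 0) = +0.006567
Flow = −∇h = (-0.01097 east, -0.006567 north), which points southwest.

SW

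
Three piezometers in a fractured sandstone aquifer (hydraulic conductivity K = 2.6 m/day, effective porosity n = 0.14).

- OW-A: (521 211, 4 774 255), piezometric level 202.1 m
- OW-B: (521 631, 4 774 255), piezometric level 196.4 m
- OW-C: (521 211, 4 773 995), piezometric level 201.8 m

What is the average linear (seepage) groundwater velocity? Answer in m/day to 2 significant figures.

∂h/∂x = (196.4 − 202.1) / (521631 − 521211) = -0.01357
∂h/∂y = (201.8 − 202.1) / (4773995 − 4774255) = +0.001154
|∇h| = √(-0.01357² + 0.001154²) = 0.01362
Seepage velocity v = K·i/n = 2.6 × 0.01362 / 0.14 = 0.2529 m/day.

0.25 m/day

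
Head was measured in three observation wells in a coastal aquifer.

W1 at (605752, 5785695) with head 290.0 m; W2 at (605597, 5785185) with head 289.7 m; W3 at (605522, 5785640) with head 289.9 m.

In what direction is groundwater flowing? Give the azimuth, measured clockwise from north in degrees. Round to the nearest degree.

Differences from W1: to W2 (Δx, Δy, Δh) = (-155, -510, -0.3); to W3 = (-230, -55, -0.1).
Determinant of the coordinate differences = (-155)·(-55) − (-230)·(-510) = -108775.
∂h/∂x = [(-0.3)·(-55) − (-0.1)·(-510)] / -108775 = +0.0003172
∂h/∂y = [(-155)·(-0.1) − (-230)·(-0.3)] / -108775 = +0.0004918
Flow direction (−∇h) has components (-0.0003172 E, -0.0004918 N).
Azimuth = atan2(E, N) = atan2(-0.0003172, -0.0004918) = 212.8° ≈ 213°.

213°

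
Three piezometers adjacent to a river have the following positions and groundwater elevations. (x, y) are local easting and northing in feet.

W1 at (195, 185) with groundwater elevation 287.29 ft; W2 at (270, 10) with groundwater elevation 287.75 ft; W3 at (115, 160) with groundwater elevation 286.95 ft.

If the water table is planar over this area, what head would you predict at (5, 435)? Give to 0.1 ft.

286.3 ft

Taking W1 as reference: W2−W1 = (75, -175, +0.46); W3−W1 = (-80, -25, -0.34).
Determinant of the coordinate differences = 75·(-25) − (-80)·(-175) = -15875.
∂h/∂x = [(+0.46)·(-25) − (-0.34)·(-175)] / -15875 = +0.004472
∂h/∂y = [75·(-0.34) − (-80)·(+0.46)] / -15875 = -0.0007118
h(5, 435) = 287.29 + (+0.004472)·(-190) + (-0.0007118)·(250) = 287.29 -0.850 -0.178 = 286.262 ft.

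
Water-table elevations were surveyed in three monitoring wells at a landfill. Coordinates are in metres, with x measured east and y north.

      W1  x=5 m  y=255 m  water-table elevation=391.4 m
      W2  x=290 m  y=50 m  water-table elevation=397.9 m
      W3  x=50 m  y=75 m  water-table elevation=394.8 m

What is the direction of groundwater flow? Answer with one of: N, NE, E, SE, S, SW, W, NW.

Taking W1 as reference: W2−W1 = (285, -205, +6.5); W3−W1 = (45, -180, +3.4).
Determinant of the coordinate differences = 285·(-180) − 45·(-205) = -42075.
∂h/∂x = [(+6.5)·(-180) − (+3.4)·(-205)] / -42075 = +0.01124
∂h/∂y = [285·(+3.4) − 45·(+6.5)] / -42075 = -0.01608
Flow = −∇h = (-0.01124 east, +0.01608 north), which points northwest.

NW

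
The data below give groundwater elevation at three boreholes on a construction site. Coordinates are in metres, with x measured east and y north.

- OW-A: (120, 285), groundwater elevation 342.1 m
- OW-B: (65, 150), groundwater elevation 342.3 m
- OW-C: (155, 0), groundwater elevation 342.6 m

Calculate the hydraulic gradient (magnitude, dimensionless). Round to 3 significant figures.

Taking OW-A as reference: OW-B−OW-A = (-55, -135, +0.2); OW-C−OW-A = (35, -285, +0.5).
Solve a·Δx + b·Δy = Δh: det = (-55)·(-285) − 35·(-135) = 20400.
∂h/∂x = [(+0.2)·(-285) − (+0.5)·(-135)] / 20400 = +0.0005147
∂h/∂y = [(-55)·(+0.5) − 35·(+0.2)] / 20400 = -0.001691
|∇h| = √(0.0005147² + -0.001691²) = 0.001768

0.00177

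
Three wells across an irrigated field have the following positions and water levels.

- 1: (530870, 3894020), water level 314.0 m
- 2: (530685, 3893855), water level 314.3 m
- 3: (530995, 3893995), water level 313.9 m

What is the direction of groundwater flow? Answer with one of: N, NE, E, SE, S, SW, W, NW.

NE

Taking 1 as reference: 2−1 = (-185, -165, +0.3); 3−1 = (125, -25, -0.1).
Solve a·Δx + b·Δy = Δh: det = (-185)·(-25) − 125·(-165) = 25250.
∂h/∂x = [(+0.3)·(-25) − (-0.1)·(-165)] / 25250 = -0.0009505
∂h/∂y = [(-185)·(-0.1) − 125·(+0.3)] / 25250 = -0.0007525
Flow = −∇h = (+0.0009505 east, +0.0007525 north), which points northeast.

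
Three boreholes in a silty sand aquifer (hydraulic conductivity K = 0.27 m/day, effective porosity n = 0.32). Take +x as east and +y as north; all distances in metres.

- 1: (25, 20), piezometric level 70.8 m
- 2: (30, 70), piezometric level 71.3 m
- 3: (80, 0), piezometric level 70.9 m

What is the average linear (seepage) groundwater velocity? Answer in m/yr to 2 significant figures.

Differences from 1: to 2 (Δx, Δy, Δh) = (5, 50, +0.5); to 3 = (55, -20, +0.1).
Solve a·Δx + b·Δy = Δh: det = 5·(-20) − 55·50 = -2850.
∂h/∂x = [(+0.5)·(-20) − (+0.1)·50] / -2850 = +0.005263
∂h/∂y = [5·(+0.1) − 55·(+0.5)] / -2850 = +0.009474
|∇h| = √(0.005263² + 0.009474²) = 0.01084
Seepage velocity v = K·i/n = 0.27 × 0.01084 / 0.32 = 0.009146 m/day = 3.341 m/yr.

3.3 m/yr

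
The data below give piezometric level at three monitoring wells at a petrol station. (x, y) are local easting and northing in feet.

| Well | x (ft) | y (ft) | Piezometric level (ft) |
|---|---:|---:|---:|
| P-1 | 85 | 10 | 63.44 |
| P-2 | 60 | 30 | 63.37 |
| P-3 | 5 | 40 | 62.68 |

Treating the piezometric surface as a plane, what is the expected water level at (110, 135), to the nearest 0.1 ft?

65.8 ft

Three-point gradient (reference P-1): Δ to P-2 = (-25, 20, -0.07), Δ to P-3 = (-80, 30, -0.76).
∂h/∂x = +0.01541, ∂h/∂y = +0.01576 (det = 850).
h(110, 135) = 63.44 + (+0.01541)·(25) + (+0.01576)·(125) = 63.44 +0.385 +1.971 = 65.796 ft.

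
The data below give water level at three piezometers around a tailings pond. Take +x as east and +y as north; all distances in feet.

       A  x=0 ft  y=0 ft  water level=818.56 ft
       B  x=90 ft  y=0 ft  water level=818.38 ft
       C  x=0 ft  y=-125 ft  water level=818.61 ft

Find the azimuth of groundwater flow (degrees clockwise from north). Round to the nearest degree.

∂h/∂x = (818.38 − 818.56) / (90 − 0) = -0.002000
∂h/∂y = (818.61 − 818.56) / (-125 − 0) = -0.0004000
Flow direction (−∇h) has components (+0.002000 E, +0.0004000 N).
Azimuth = atan2(E, N) = atan2(+0.002000, +0.0004000) = 78.7° ≈ 079°.

079°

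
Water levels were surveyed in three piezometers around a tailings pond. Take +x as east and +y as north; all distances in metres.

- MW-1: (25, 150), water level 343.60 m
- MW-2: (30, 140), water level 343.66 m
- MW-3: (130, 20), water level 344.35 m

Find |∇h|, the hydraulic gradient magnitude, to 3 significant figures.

Three-point gradient (reference MW-1): Δ to MW-2 = (5, -10, +0.06), Δ to MW-3 = (105, -130, +0.75).
∂h/∂x = -0.0007500, ∂h/∂y = -0.006375 (det = 400).
|∇h| = √(-0.0007500² + -0.006375²) = 0.006419

0.00642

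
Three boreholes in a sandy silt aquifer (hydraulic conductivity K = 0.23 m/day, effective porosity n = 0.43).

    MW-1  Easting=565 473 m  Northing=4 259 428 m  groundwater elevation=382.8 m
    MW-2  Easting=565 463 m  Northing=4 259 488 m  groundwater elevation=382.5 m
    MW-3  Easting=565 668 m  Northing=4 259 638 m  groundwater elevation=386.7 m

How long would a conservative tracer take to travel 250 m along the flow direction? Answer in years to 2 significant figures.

59 years

With h = a·x + b·y + c and MW-1 as origin, the differences give:
  (-10)·a + 60·b = -0.3
  195·a + 210·b = +3.9
Eliminate b (×210 and ×60, subtract): -13800·a = -297.00 → a = ∂h/∂x = +0.02152
Back-substitute: b = ∂h/∂y = -0.001413.
|∇h| = √(0.02152² + -0.001413²) = 0.02157
Seepage velocity v = K·i/n = 0.23 × 0.02157 / 0.43 = 0.01154 m/day.
t = 250 / 0.01154 = 2.166e+04 days = 59.3 years.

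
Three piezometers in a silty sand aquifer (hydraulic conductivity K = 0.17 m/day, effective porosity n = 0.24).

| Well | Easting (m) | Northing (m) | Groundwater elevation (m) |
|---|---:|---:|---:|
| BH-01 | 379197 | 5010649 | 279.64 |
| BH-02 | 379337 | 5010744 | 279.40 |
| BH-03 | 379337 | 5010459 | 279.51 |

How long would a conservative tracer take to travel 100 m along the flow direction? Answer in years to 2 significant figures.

Taking BH-01 as reference: BH-02−BH-01 = (140, 95, -0.24); BH-03−BH-01 = (140, -190, -0.13).
Determinant of the coordinate differences = 140·(-190) − 140·95 = -39900.
∂h/∂x = [(-0.24)·(-190) − (-0.13)·95] / -39900 = -0.001452
∂h/∂y = [140·(-0.13) − 140·(-0.24)] / -39900 = -0.0003860
|∇h| = √(-0.001452² + -0.0003860²) = 0.001502
Seepage velocity v = K·i/n = 0.17 × 0.001502 / 0.24 = 0.001064 m/day.
t = 100 / 0.001064 = 9.398e+04 days = 257 years.

260 years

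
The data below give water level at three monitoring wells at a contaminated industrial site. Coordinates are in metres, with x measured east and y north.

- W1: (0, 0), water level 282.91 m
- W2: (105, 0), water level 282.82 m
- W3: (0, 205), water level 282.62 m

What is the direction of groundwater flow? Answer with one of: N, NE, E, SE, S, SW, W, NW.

NE

∂h/∂x = (282.82 − 282.91) / (105 − 0) = -0.0008571
∂h/∂y = (282.62 − 282.91) / (205 − 0) = -0.001415
Flow = −∇h = (+0.0008571 east, +0.001415 north), which points northeast.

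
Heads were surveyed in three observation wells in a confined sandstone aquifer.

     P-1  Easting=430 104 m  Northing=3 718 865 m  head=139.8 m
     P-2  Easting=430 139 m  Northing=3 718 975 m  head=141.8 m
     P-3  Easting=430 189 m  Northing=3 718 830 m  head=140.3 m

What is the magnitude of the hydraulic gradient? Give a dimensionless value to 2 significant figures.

Three-point gradient (reference P-1): Δ to P-2 = (35, 110, +2.0), Δ to P-3 = (85, -35, +0.5).
∂h/∂x = +0.01182, ∂h/∂y = +0.01442 (det = -10575).
|∇h| = √(0.01182² + 0.01442²) = 0.01865

0.019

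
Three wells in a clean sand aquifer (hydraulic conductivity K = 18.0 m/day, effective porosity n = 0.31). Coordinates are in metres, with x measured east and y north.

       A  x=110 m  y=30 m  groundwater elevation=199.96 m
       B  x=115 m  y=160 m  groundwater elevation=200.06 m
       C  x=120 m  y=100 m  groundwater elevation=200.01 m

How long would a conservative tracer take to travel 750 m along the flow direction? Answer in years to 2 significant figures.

With h = a·x + b·y + c and A as origin, the differences give:
  5·a + 130·b = +0.10
  10·a + 70·b = +0.05
Eliminate b (×70 and ×130, subtract): -950·a = 0.500 → a = ∂h/∂x = -0.0005263
Back-substitute: b = ∂h/∂y = +0.0007895.
|∇h| = √(-0.0005263² + 0.0007895²) = 0.0009488
Seepage velocity v = K·i/n = 18.0 × 0.0009488 / 0.31 = 0.05509 m/day.
t = 750 / 0.05509 = 1.361e+04 days = 37.3 years.

37 years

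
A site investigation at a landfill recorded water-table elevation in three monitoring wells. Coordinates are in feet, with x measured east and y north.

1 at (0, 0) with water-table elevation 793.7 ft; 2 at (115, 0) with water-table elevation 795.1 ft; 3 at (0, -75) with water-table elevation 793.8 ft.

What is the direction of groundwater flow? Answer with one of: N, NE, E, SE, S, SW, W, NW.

W

∂h/∂x = (795.1 − 793.7) / (115 − 0) = +0.01217
∂h/∂y = (793.8 − 793.7) / (-75 − 0) = -0.001333
Flow = −∇h = (-0.01217 east, +0.001333 north), which points west.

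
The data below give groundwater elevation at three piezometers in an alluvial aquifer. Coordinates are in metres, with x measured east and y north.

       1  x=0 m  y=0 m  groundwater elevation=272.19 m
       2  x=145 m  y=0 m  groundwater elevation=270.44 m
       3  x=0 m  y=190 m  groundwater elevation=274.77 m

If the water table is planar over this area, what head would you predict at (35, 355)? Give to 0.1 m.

276.6 m

∂h/∂x = (270.44 − 272.19) / (145 − 0) = -0.01207
∂h/∂y = (274.77 − 272.19) / (190 − 0) = +0.01358
h(35, 355) = 272.19 + (-0.01207)·(35) + (+0.01358)·(355) = 272.19 -0.422 +4.821 = 276.588 m.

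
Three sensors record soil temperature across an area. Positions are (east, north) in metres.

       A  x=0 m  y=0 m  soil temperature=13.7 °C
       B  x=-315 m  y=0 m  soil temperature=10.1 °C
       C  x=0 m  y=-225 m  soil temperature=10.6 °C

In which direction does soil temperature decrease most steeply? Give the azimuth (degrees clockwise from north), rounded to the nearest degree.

220°

∂T/∂x = (10.1 − 13.7) / (-315 − 0) = +0.01143
∂T/∂y = (10.6 − 13.7) / (-225 − 0) = +0.01378
Steepest decrease is along −∇f: components (-0.01143 E, -0.01378 N).
Azimuth = atan2(-0.01143, -0.01378) = 219.7° ≈ 220°.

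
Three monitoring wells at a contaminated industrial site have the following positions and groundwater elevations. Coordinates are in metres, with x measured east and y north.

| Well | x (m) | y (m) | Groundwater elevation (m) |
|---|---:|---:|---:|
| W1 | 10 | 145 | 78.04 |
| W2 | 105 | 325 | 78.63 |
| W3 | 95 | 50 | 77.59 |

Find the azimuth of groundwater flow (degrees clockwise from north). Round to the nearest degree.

165°

Three-point gradient (reference W1): Δ to W2 = (95, 180, +0.59), Δ to W3 = (85, -95, -0.45).
∂h/∂x = -0.001026, ∂h/∂y = +0.003819 (det = -24325).
Flow direction (−∇h) has components (+0.001026 E, -0.003819 N).
Azimuth = atan2(E, N) = atan2(+0.001026, -0.003819) = 165.0° ≈ 165°.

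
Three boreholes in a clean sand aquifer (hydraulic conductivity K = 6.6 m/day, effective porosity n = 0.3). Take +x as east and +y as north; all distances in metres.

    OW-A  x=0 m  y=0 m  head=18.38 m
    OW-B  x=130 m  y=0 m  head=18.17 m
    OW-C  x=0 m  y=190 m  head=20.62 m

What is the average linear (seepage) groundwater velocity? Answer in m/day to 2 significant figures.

∂h/∂x = (18.17 − 18.38) / (130 − 0) = -0.001615
∂h/∂y = (20.62 − 18.38) / (190 − 0) = +0.01179
|∇h| = √(-0.001615² + 0.01179²) = 0.0119
Seepage velocity v = K·i/n = 6.6 × 0.0119 / 0.3 = 0.2618 m/day.

0.26 m/day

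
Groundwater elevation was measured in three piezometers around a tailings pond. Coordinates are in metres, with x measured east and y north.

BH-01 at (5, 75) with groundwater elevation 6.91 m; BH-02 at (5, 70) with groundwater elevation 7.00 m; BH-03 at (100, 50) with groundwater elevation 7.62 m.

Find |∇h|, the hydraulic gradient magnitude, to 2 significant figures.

With h = a·x + b·y + c and BH-01 as origin, the differences give:
  0·a + (-5)·b = +0.09
  95·a + (-25)·b = +0.71
Eliminate b (×(-25) and ×(-5), subtract): 475·a = 1.300 → a = ∂h/∂x = +0.002737
Back-substitute: b = ∂h/∂y = -0.01800.
|∇h| = √(0.002737² + -0.01800²) = 0.01821

0.018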